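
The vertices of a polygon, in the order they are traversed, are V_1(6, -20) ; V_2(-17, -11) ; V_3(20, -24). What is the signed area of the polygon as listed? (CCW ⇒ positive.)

-17

Apply Gauss's area formula: 2A = Σ (x_i·y_{i+1} − x_{i+1}·y_i), indices taken mod 3.
V_1→V_2: (6)(-11) − (-17)(-20) = -406
V_2→V_3: (-17)(-24) − (20)(-11) = 628
V_3→V_1: (20)(-20) − (6)(-24) = -256
Σ = -34
Signed area = Σ/2 = -17 (negative ⇒ clockwise traversal).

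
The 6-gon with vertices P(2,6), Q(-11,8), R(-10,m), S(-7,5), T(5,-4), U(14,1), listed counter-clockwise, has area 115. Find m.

Write out the shoelace sum; only the two edges meeting at R involve m:
2·Area = [((-11)·m − (-10)·8) + ((-10)·5 − (-7)·m)] + 228
       = -4·m + 258 = 230
⇒ m = 7.

7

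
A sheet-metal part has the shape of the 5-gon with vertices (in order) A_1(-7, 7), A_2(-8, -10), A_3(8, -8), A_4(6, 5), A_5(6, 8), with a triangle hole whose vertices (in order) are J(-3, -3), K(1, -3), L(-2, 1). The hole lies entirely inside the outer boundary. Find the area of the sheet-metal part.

Outer boundary:
Apply Gauss's area formula: 2A = Σ (x_i·y_{i+1} − x_{i+1}·y_i), indices taken mod 5.
Σ = (126) + (144) + (88) + (18) + (98) = 474
Area = |Σ|/2 = 237.
Hole:
Apply the shoelace formula: 2A = Σ (x_i·y_{i+1} − x_{i+1}·y_i), indices taken mod 3.
Σ = (12) + (-5) + (9) = 16
Area = |Σ|/2 = 8.
Net area = 237 − 8 = 229.

229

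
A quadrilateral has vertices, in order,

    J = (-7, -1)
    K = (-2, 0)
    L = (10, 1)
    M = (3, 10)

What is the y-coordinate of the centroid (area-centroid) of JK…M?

167/48

Apply the shoelace formula. First the cross-terms c_i = x_i·y_{i+1} − x_{i+1}·y_i:
  -2, -2, 97, 67  ⇒  2A = 160, A = 80.
Then Σ (y_i + y_{i+1})·c_i = 1670, so ȳ = 1670 / (6·80) = 167/48.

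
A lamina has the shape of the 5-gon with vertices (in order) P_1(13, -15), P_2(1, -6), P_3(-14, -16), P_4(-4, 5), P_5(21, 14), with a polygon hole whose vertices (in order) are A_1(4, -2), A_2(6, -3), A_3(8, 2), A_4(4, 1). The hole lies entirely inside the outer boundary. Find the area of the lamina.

465.5

Outer boundary:
P_1→P_2: (13)(-6) − (1)(-15) = -63
P_2→P_3: (1)(-16) − (-14)(-6) = -100
P_3→P_4: (-14)(5) − (-4)(-16) = -134
P_4→P_5: (-4)(14) − (21)(5) = -161
P_5→P_1: (21)(-15) − (13)(14) = -497
Σ = -955
Area = |Σ|/2 = 477.5.
Hole:
Apply the shoelace (surveyor's) formula: 2A = Σ (x_i·y_{i+1} − x_{i+1}·y_i), indices taken mod 4.
Cross-terms: 0, 36, 0, -12  ⇒  Σ = 24
Area = |Σ|/2 = 12.
Net area = 477.5 − 12 = 465.5.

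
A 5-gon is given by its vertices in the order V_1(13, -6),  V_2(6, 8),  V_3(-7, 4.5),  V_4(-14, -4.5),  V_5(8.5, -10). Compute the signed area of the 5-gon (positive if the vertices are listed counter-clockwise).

Apply the shoelace (surveyor's) formula: 2A = Σ (x_i·y_{i+1} − x_{i+1}·y_i), indices taken mod 5.
Cross-terms: 140, 83, 94.5, 178.25, 79  ⇒  Σ = 574.75
Signed area = Σ/2 = 287.375 (positive ⇒ counter-clockwise traversal).

287.375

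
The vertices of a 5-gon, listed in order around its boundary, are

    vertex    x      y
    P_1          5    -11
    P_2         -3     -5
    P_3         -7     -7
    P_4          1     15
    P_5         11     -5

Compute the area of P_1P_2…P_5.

Apply Gauss's area formula: 2A = Σ (x_i·y_{i+1} − x_{i+1}·y_i), indices taken mod 5.
Cross-terms: -58, -14, -98, -170, -96  ⇒  Σ = -436
Area = |Σ|/2 = 218.

218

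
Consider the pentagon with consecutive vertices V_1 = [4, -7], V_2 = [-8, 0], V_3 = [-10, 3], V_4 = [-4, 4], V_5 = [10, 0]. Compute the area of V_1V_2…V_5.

109

Apply the shoelace formula: 2A = Σ (x_i·y_{i+1} − x_{i+1}·y_i), indices taken mod 5.
Cross-terms: -56, -24, -28, -40, -70  ⇒  Σ = -218
Area = |Σ|/2 = 109.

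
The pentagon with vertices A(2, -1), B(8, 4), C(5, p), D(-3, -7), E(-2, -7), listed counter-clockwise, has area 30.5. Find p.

Write out the shoelace sum; only the two edges meeting at C involve p:
2·Area = [(8·p − 5·4) + (5·(-7) − (-3)·p)] + 39
       = 11·p + -16 = 61
⇒ p = 7.

7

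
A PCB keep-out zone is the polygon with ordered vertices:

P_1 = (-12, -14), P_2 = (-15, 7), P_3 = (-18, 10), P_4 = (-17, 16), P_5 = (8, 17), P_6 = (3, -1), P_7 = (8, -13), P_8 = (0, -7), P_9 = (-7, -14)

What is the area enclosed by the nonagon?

Apply the surveyor's formula: 2A = Σ (x_i·y_{i+1} − x_{i+1}·y_i), indices taken mod 9.
P_1→P_2: (-12)(7) − (-15)(-14) = -294
P_2→P_3: (-15)(10) − (-18)(7) = -24
P_3→P_4: (-18)(16) − (-17)(10) = -118
P_4→P_5: (-17)(17) − (8)(16) = -417
P_5→P_6: (8)(-1) − (3)(17) = -59
P_6→P_7: (3)(-13) − (8)(-1) = -31
P_7→P_8: (8)(-7) − (0)(-13) = -56
P_8→P_9: (0)(-14) − (-7)(-7) = -49
P_9→P_1: (-7)(-14) − (-12)(-14) = -70
Σ = -1118
Area = |Σ|/2 = 559.

559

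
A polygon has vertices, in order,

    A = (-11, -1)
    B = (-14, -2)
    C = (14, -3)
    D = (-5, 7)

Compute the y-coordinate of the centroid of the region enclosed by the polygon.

50/81

Apply the shoelace formula. First the cross-terms c_i = x_i·y_{i+1} − x_{i+1}·y_i:
  8, 70, 83, 82  ⇒  2A = 243, A = 121.5.
Then Σ (y_i + y_{i+1})·c_i = 450, so ȳ = 450 / (6·121.5) = 50/81.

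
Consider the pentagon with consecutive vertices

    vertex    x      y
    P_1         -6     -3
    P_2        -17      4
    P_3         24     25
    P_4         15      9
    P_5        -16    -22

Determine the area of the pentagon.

512.5

Apply the shoelace (surveyor's) formula: 2A = Σ (x_i·y_{i+1} − x_{i+1}·y_i), indices taken mod 5.
Σ = (-75) + (-521) + (-159) + (-186) + (-84) = -1025
Area = |Σ|/2 = 512.5.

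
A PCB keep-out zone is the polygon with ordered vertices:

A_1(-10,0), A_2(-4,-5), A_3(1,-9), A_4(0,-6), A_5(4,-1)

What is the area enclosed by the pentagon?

49.5

Σ = (50) + (41) + (-6) + (24) + (-10) = 99
Area = |Σ|/2 = 49.5.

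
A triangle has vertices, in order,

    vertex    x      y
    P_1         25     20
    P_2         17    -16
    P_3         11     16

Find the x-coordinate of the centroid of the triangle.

53/3

Apply Gauss's area formula. First the cross-terms c_i = x_i·y_{i+1} − x_{i+1}·y_i:
  -740, 448, -180  ⇒  2A = -472, A = -236.
Then Σ (x_i + x_{i+1})·c_i = -25016, so x̄ = -25016 / (6·(-236)) = 53/3.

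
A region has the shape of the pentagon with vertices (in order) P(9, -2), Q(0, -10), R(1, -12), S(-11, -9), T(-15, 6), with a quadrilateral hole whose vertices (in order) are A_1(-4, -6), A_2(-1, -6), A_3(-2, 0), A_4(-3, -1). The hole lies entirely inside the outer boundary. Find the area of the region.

212

Outer boundary:
Apply Gauss's area formula: 2A = Σ (x_i·y_{i+1} − x_{i+1}·y_i), indices taken mod 5.
Σ = (-90) + (10) + (-141) + (-201) + (-24) = -446
Area = |Σ|/2 = 223.
Hole:
Apply the surveyor's formula: 2A = Σ (x_i·y_{i+1} − x_{i+1}·y_i), indices taken mod 4.
A_1→A_2: (-4)(-6) − (-1)(-6) = 18
A_2→A_3: (-1)(0) − (-2)(-6) = -12
A_3→A_4: (-2)(-1) − (-3)(0) = 2
A_4→A_1: (-3)(-6) − (-4)(-1) = 14
Σ = 22
Area = |Σ|/2 = 11.
Net area = 223 − 11 = 212.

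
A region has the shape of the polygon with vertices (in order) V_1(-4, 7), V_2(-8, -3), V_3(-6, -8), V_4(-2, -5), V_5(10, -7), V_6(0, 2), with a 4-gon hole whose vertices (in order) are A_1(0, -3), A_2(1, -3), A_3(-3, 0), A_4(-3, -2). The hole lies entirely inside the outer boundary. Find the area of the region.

105.5

Outer boundary:
Cross-terms: 68, 46, 14, 64, 20, 8  ⇒  Σ = 220
Area = |Σ|/2 = 110.
Hole:
Cross-terms: 3, -9, 6, 9  ⇒  Σ = 9
Area = |Σ|/2 = 4.5.
Net area = 110 − 4.5 = 105.5.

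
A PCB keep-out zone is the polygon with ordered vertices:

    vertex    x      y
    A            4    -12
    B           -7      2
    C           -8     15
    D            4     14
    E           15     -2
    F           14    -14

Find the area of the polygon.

Cross-terms: -76, -89, -172, -218, -182, -112  ⇒  Σ = -849
Area = |Σ|/2 = 424.5.

424.5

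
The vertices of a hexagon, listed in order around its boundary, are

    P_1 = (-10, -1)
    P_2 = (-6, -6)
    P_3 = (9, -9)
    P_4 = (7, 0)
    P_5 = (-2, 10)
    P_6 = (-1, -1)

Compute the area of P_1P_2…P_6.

Apply the surveyor's formula: 2A = Σ (x_i·y_{i+1} − x_{i+1}·y_i), indices taken mod 6.
Σ = (54) + (108) + (63) + (70) + (12) + (-9) = 298
Area = |Σ|/2 = 149.

149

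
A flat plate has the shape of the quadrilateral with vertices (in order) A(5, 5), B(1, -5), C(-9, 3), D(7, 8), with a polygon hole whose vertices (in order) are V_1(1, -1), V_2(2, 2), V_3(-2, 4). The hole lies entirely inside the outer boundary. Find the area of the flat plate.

Outer boundary:
Σ = (-30) + (-42) + (-93) + (-5) = -170
Area = |Σ|/2 = 85.
Hole:
Apply Gauss's area formula: 2A = Σ (x_i·y_{i+1} − x_{i+1}·y_i), indices taken mod 3.
Cross-terms: 4, 12, -2  ⇒  Σ = 14
Area = |Σ|/2 = 7.
Net area = 85 − 7 = 78.

78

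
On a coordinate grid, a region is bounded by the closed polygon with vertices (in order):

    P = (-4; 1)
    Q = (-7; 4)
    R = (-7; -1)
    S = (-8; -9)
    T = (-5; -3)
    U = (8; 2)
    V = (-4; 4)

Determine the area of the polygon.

Apply the surveyor's formula: 2A = Σ (x_i·y_{i+1} − x_{i+1}·y_i), indices taken mod 7.
Σ = (-9) + (35) + (55) + (-21) + (14) + (40) + (12) = 126
Area = |Σ|/2 = 63.

63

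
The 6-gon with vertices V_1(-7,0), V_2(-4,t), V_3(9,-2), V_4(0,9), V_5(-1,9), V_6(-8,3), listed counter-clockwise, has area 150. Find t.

Write out the shoelace sum; only the two edges meeting at V_2 involve t:
2·Area = [((-7)·t − (-4)·0) + ((-4)·(-2) − 9·t)] + 180
       = -16·t + 188 = 300
⇒ t = -7.

-7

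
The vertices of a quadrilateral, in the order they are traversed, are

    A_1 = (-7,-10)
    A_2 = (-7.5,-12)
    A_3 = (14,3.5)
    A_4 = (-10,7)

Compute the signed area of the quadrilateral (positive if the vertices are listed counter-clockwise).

Apply the surveyor's formula: 2A = Σ (x_i·y_{i+1} − x_{i+1}·y_i), indices taken mod 4.
Cross-terms: 9, 141.75, 133, 149  ⇒  Σ = 432.75
Signed area = Σ/2 = 216.375 (positive ⇒ counter-clockwise traversal).

216.375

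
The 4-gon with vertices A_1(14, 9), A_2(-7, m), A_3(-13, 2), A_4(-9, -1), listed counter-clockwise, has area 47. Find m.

3

Write out the shoelace sum; only the two edges meeting at A_2 involve m:
2·Area = [(14·m − (-7)·9) + ((-7)·2 − (-13)·m)] + -36
       = 27·m + 13 = 94
⇒ m = 3.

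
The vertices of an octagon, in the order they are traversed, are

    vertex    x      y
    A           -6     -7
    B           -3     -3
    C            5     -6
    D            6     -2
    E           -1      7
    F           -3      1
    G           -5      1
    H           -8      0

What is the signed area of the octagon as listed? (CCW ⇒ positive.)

91

Apply the shoelace formula: 2A = Σ (x_i·y_{i+1} − x_{i+1}·y_i), indices taken mod 8.
Σ = (-3) + (33) + (26) + (40) + (20) + (2) + (8) + (56) = 182
Signed area = Σ/2 = 91 (positive ⇒ counter-clockwise traversal).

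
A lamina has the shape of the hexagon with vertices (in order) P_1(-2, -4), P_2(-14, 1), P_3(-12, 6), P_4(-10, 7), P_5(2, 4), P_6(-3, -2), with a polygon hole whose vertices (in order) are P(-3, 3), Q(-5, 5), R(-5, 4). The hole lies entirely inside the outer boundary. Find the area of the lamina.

95

Outer boundary:
P_1→P_2: (-2)(1) − (-14)(-4) = -58
P_2→P_3: (-14)(6) − (-12)(1) = -72
P_3→P_4: (-12)(7) − (-10)(6) = -24
P_4→P_5: (-10)(4) − (2)(7) = -54
P_5→P_6: (2)(-2) − (-3)(4) = 8
P_6→P_1: (-3)(-4) − (-2)(-2) = 8
Σ = -192
Area = |Σ|/2 = 96.
Hole:
Apply the shoelace (surveyor's) formula: 2A = Σ (x_i·y_{i+1} − x_{i+1}·y_i), indices taken mod 3.
Σ = (0) + (5) + (-3) = 2
Area = |Σ|/2 = 1.
Net area = 96 − 1 = 95.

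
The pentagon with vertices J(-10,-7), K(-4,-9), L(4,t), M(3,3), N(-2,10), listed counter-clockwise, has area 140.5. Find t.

-3

The doubled signed area Σ (x_i y_{i+1} − x_{i+1} y_i) is linear in t.
With t=0 it equals 260; the coefficient of t is -7 (from the two edges through L).
So -7·t + 260 = 2·140.5 = 281 ⇒ t = -3.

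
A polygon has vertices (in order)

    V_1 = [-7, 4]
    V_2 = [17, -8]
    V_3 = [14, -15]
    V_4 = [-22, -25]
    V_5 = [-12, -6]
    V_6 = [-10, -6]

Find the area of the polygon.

Apply the surveyor's formula: 2A = Σ (x_i·y_{i+1} − x_{i+1}·y_i), indices taken mod 6.
Σ = (-12) + (-143) + (-680) + (-168) + (12) + (-82) = -1073
Area = |Σ|/2 = 536.5.

536.5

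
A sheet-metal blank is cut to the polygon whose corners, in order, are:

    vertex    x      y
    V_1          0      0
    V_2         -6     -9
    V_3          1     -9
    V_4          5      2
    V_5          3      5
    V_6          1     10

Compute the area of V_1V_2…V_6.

Σ = (0) + (63) + (47) + (19) + (25) + (0) = 154
Area = |Σ|/2 = 77.

77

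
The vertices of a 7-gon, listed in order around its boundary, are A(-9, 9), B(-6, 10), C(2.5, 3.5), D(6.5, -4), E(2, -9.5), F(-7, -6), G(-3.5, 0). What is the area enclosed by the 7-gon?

Cross-terms: -36, -46, -32.75, -53.75, -78.5, -21, -31.5  ⇒  Σ = -299.5
Area = |Σ|/2 = 149.75.

149.75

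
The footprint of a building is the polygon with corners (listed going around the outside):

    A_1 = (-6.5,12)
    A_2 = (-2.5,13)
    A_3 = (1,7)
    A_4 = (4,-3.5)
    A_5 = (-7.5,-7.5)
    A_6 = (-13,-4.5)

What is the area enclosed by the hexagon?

210.875

Apply the shoelace formula: 2A = Σ (x_i·y_{i+1} − x_{i+1}·y_i), indices taken mod 6.
Σ = (-54.5) + (-30.5) + (-31.5) + (-56.25) + (-63.75) + (-185.25) = -421.75
Area = |Σ|/2 = 210.875.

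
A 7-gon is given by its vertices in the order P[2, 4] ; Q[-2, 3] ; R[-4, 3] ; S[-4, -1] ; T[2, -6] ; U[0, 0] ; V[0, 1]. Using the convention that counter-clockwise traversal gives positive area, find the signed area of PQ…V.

30

Apply the surveyor's formula: 2A = Σ (x_i·y_{i+1} − x_{i+1}·y_i), indices taken mod 7.
Σ = (14) + (6) + (16) + (26) + (0) + (0) + (-2) = 60
Signed area = Σ/2 = 30 (positive ⇒ counter-clockwise traversal).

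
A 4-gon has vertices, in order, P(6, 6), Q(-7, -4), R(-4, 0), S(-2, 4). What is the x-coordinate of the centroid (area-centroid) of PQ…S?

Apply the shoelace formula. First the cross-terms c_i = x_i·y_{i+1} − x_{i+1}·y_i:
  18, -16, -16, -36  ⇒  2A = -50, A = -25.
Then Σ (x_i + x_{i+1})·c_i = 110, so x̄ = 110 / (6·(-25)) = -11/15.

-11/15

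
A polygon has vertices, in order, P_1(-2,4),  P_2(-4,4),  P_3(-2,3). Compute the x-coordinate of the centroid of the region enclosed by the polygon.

-8/3

Apply Gauss's area formula. First the cross-terms c_i = x_i·y_{i+1} − x_{i+1}·y_i:
  8, -4, -2  ⇒  2A = 2, A = 1.
Then Σ (x_i + x_{i+1})·c_i = -16, so x̄ = -16 / (6·1) = -8/3.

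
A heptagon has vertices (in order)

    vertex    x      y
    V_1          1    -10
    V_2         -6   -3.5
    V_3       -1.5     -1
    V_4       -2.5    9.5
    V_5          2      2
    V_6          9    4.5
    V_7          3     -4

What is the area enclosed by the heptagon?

Apply the shoelace formula: 2A = Σ (x_i·y_{i+1} − x_{i+1}·y_i), indices taken mod 7.
Σ = (-63.5) + (0.75) + (-16.75) + (-24) + (-9) + (-49.5) + (-26) = -188
Area = |Σ|/2 = 94.

94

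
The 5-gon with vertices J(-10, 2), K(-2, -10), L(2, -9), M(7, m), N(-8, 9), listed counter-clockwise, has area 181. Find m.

2

Write out the shoelace sum; only the two edges meeting at M involve m:
2·Area = [(2·m − 7·(-9)) + (7·9 − (-8)·m)] + 216
       = 10·m + 342 = 362
⇒ m = 2.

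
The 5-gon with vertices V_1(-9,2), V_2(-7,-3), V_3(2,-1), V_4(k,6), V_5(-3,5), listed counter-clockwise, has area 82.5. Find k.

The doubled signed area Σ (x_i y_{i+1} − x_{i+1} y_i) is linear in k.
With k=0 it equals 123; the coefficient of k is 6 (from the two edges through V_4).
So 6·k + 123 = 2·82.5 = 165 ⇒ k = 7.

7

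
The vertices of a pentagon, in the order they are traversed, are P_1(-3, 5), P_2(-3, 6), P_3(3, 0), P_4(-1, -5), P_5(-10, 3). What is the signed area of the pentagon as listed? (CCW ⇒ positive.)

-65

Cross-terms: -3, -18, -15, -53, -41  ⇒  Σ = -130
Signed area = Σ/2 = -65 (negative ⇒ clockwise traversal).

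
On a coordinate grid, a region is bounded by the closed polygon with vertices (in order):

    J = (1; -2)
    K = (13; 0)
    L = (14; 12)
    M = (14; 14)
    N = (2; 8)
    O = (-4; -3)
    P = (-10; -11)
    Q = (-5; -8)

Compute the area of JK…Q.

188.5

Cross-terms: 26, 156, 28, 84, 26, 14, 25, 18  ⇒  Σ = 377
Area = |Σ|/2 = 188.5.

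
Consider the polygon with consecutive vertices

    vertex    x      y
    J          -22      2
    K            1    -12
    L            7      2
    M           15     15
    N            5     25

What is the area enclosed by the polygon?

Apply the surveyor's formula: 2A = Σ (x_i·y_{i+1} − x_{i+1}·y_i), indices taken mod 5.
Σ = (262) + (86) + (75) + (300) + (560) = 1283
Area = |Σ|/2 = 641.5.

641.5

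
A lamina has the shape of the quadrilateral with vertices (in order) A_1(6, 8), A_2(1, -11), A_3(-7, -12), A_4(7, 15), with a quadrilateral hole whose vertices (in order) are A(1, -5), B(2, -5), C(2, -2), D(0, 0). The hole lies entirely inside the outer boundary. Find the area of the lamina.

Outer boundary:
Apply Gauss's area formula: 2A = Σ (x_i·y_{i+1} − x_{i+1}·y_i), indices taken mod 4.
Σ = (-74) + (-89) + (-21) + (-34) = -218
Area = |Σ|/2 = 109.
Hole:
A→B: (1)(-5) − (2)(-5) = 5
B→C: (2)(-2) − (2)(-5) = 6
C→D: (2)(0) − (0)(-2) = 0
D→A: (0)(-5) − (1)(0) = 0
Σ = 11
Area = |Σ|/2 = 5.5.
Net area = 109 − 5.5 = 103.5.

103.5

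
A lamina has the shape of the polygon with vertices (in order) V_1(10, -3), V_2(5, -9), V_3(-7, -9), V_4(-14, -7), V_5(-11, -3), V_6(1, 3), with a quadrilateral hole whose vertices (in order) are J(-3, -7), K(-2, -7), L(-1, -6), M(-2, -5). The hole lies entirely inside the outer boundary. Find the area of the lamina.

Outer boundary:
Cross-terms: -75, -108, -77, -35, -30, -33  ⇒  Σ = -358
Area = |Σ|/2 = 179.
Hole:
Apply the shoelace (surveyor's) formula: 2A = Σ (x_i·y_{i+1} − x_{i+1}·y_i), indices taken mod 4.
J→K: (-3)(-7) − (-2)(-7) = 7
K→L: (-2)(-6) − (-1)(-7) = 5
L→M: (-1)(-5) − (-2)(-6) = -7
M→J: (-2)(-7) − (-3)(-5) = -1
Σ = 4
Area = |Σ|/2 = 2.
Net area = 179 − 2 = 177.

177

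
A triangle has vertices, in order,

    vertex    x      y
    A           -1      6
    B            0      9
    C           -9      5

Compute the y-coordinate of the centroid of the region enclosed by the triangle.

20/3

Apply the surveyor's formula. First the cross-terms c_i = x_i·y_{i+1} − x_{i+1}·y_i:
  -9, 81, -49  ⇒  2A = 23, A = 11.5.
Then Σ (y_i + y_{i+1})·c_i = 460, so ȳ = 460 / (6·11.5) = 20/3.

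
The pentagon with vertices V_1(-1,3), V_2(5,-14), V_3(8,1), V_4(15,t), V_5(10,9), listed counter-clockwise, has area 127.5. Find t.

10

The doubled signed area Σ (x_i y_{i+1} − x_{i+1} y_i) is linear in t.
With t=0 it equals 275; the coefficient of t is -2 (from the two edges through V_4).
So -2·t + 275 = 2·127.5 = 255 ⇒ t = 10.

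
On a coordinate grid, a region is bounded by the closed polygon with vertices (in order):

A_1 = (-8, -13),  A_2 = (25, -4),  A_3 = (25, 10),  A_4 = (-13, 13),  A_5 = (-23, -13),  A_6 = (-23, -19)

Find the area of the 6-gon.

Apply Gauss's area formula: 2A = Σ (x_i·y_{i+1} − x_{i+1}·y_i), indices taken mod 6.
A_1→A_2: (-8)(-4) − (25)(-13) = 357
A_2→A_3: (25)(10) − (25)(-4) = 350
A_3→A_4: (25)(13) − (-13)(10) = 455
A_4→A_5: (-13)(-13) − (-23)(13) = 468
A_5→A_6: (-23)(-19) − (-23)(-13) = 138
A_6→A_1: (-23)(-13) − (-8)(-19) = 147
Σ = 1915
Area = |Σ|/2 = 957.5.

957.5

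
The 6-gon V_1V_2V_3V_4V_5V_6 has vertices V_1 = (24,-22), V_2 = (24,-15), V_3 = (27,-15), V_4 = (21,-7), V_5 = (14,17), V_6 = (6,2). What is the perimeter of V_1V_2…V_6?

92

|V_1V_2| = √((0)² + (7)²) = √49 = 7
|V_2V_3| = √((3)² + (0)²) = √9 = 3
|V_3V_4| = √((-6)² + (8)²) = √100 = 10
|V_4V_5| = √((-7)² + (24)²) = √625 = 25
|V_5V_6| = √((-8)² + (-15)²) = √289 = 17
|V_6V_1| = √((18)² + (-24)²) = √900 = 30
Perimeter = 7 + 3 + 10 + 25 + 17 + 30 = 92.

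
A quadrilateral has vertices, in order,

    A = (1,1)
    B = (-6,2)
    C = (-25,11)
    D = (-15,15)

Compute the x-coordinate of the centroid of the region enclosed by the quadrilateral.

Apply the shoelace formula. First the cross-terms c_i = x_i·y_{i+1} − x_{i+1}·y_i:
  8, -16, -210, -30  ⇒  2A = -248, A = -124.
Then Σ (x_i + x_{i+1})·c_i = 9276, so x̄ = 9276 / (6·(-124)) = -773/62.

-773/62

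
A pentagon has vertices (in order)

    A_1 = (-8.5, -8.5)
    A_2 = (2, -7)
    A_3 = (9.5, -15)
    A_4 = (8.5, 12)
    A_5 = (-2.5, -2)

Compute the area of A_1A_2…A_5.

185.875

Cross-terms: 76.5, 36.5, 241.5, 13, 4.25  ⇒  Σ = 371.75
Area = |Σ|/2 = 185.875.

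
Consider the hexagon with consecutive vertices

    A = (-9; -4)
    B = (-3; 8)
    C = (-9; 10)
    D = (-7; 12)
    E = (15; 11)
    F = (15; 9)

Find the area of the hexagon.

Apply the surveyor's formula: 2A = Σ (x_i·y_{i+1} − x_{i+1}·y_i), indices taken mod 6.
Σ = (-84) + (42) + (-38) + (-257) + (-30) + (21) = -346
Area = |Σ|/2 = 173.

173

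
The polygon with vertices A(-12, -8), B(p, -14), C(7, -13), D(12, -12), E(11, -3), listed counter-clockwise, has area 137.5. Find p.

The doubled signed area Σ (x_i y_{i+1} − x_{i+1} y_i) is linear in p.
With p=0 it equals 310; the coefficient of p is -5 (from the two edges through B).
So -5·p + 310 = 2·137.5 = 275 ⇒ p = 7.

7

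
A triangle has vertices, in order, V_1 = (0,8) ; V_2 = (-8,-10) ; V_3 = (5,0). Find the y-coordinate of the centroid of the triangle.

Apply Gauss's area formula. First the cross-terms c_i = x_i·y_{i+1} − x_{i+1}·y_i:
  64, 50, 40  ⇒  2A = 154, A = 77.
Then Σ (y_i + y_{i+1})·c_i = -308, so ȳ = -308 / (6·77) = -2/3.

-2/3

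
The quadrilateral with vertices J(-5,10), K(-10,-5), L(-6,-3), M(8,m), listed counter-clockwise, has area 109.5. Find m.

10

The doubled signed area Σ (x_i y_{i+1} − x_{i+1} y_i) is linear in m.
With m=0 it equals 229; the coefficient of m is -1 (from the two edges through M).
So -1·m + 229 = 2·109.5 = 219 ⇒ m = 10.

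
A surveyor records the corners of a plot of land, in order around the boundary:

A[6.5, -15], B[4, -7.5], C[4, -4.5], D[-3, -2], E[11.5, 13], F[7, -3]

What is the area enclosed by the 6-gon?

Apply the shoelace formula: 2A = Σ (x_i·y_{i+1} − x_{i+1}·y_i), indices taken mod 6.
Σ = (11.25) + (12) + (-21.5) + (-16) + (-125.5) + (-85.5) = -225.25
Area = |Σ|/2 = 112.625.

112.625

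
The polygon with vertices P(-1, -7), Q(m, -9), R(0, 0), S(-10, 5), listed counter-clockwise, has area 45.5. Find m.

1

Write out the shoelace sum; only the two edges meeting at Q involve m:
2·Area = [((-1)·(-9) − m·(-7)) + (m·0 − 0·(-9))] + 75
       = 7·m + 84 = 91
⇒ m = 1.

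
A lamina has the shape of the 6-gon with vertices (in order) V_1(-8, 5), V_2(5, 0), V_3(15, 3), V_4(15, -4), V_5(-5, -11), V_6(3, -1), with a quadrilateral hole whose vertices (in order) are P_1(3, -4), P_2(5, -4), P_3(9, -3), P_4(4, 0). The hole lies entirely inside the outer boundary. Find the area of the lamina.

115

Outer boundary:
Cross-terms: -25, 15, -105, -185, 38, 7  ⇒  Σ = -255
Area = |Σ|/2 = 127.5.
Hole:
Apply Gauss's area formula: 2A = Σ (x_i·y_{i+1} − x_{i+1}·y_i), indices taken mod 4.
Σ = (8) + (21) + (12) + (-16) = 25
Area = |Σ|/2 = 12.5.
Net area = 127.5 − 12.5 = 115.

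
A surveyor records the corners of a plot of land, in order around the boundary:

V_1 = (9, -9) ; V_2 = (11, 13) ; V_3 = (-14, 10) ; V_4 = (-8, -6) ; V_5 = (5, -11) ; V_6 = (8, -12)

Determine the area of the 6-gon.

Σ = (216) + (292) + (164) + (118) + (28) + (36) = 854
Area = |Σ|/2 = 427.

427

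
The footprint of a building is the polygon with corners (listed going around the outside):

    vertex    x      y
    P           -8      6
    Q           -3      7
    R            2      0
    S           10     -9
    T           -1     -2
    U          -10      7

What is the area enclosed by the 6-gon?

65

Apply the shoelace (surveyor's) formula: 2A = Σ (x_i·y_{i+1} − x_{i+1}·y_i), indices taken mod 6.
Cross-terms: -38, -14, -18, -29, -27, -4  ⇒  Σ = -130
Area = |Σ|/2 = 65.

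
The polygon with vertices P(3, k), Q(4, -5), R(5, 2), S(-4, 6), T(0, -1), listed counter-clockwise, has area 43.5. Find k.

-6

Write out the shoelace sum; only the two edges meeting at P involve k:
2·Area = [(0·k − 3·(-1)) + (3·(-5) − 4·k)] + 75
       = -4·k + 63 = 87
⇒ k = -6.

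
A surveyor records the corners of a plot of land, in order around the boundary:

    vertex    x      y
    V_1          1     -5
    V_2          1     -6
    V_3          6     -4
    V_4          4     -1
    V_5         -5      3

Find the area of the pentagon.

35

Cross-terms: -1, 32, 10, 7, 22  ⇒  Σ = 70
Area = |Σ|/2 = 35.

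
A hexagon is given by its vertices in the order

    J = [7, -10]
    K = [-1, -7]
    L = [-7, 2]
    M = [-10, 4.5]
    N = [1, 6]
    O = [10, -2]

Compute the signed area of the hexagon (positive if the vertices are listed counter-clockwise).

Apply the shoelace (surveyor's) formula: 2A = Σ (x_i·y_{i+1} − x_{i+1}·y_i), indices taken mod 6.
J→K: (7)(-7) − (-1)(-10) = -59
K→L: (-1)(2) − (-7)(-7) = -51
L→M: (-7)(4.5) − (-10)(2) = -11.5
M→N: (-10)(6) − (1)(4.5) = -64.5
N→O: (1)(-2) − (10)(6) = -62
O→J: (10)(-10) − (7)(-2) = -86
Σ = -334
Signed area = Σ/2 = -167 (negative ⇒ clockwise traversal).

-167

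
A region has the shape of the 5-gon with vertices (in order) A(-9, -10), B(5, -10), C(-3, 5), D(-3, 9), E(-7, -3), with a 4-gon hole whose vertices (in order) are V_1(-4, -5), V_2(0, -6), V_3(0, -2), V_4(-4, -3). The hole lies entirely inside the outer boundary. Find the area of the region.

107

Outer boundary:
Apply the shoelace (surveyor's) formula: 2A = Σ (x_i·y_{i+1} − x_{i+1}·y_i), indices taken mod 5.
Σ = (140) + (-5) + (-12) + (72) + (43) = 238
Area = |Σ|/2 = 119.
Hole:
Apply the shoelace formula: 2A = Σ (x_i·y_{i+1} − x_{i+1}·y_i), indices taken mod 4.
Cross-terms: 24, 0, -8, 8  ⇒  Σ = 24
Area = |Σ|/2 = 12.
Net area = 119 − 12 = 107.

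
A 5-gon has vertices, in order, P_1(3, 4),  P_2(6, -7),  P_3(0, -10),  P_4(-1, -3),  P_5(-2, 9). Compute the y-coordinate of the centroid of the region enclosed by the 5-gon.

-148/99

Apply the surveyor's formula. First the cross-terms c_i = x_i·y_{i+1} − x_{i+1}·y_i:
  -45, -60, -10, -15, -35  ⇒  2A = -165, A = -82.5.
Then Σ (y_i + y_{i+1})·c_i = 740, so ȳ = 740 / (6·(-82.5)) = -148/99.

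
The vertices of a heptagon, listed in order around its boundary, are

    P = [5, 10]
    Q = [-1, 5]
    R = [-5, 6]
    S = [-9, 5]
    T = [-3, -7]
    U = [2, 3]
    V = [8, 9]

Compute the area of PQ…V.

Σ = (35) + (19) + (29) + (78) + (5) + (-6) + (35) = 195
Area = |Σ|/2 = 97.5.

97.5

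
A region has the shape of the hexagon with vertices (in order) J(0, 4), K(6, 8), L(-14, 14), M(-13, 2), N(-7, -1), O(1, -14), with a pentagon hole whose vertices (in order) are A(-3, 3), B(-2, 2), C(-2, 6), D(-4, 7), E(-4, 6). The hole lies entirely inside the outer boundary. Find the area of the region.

222

Outer boundary:
J→K: (0)(8) − (6)(4) = -24
K→L: (6)(14) − (-14)(8) = 196
L→M: (-14)(2) − (-13)(14) = 154
M→N: (-13)(-1) − (-7)(2) = 27
N→O: (-7)(-14) − (1)(-1) = 99
O→J: (1)(4) − (0)(-14) = 4
Σ = 456
Area = |Σ|/2 = 228.
Hole:
Apply the shoelace (surveyor's) formula: 2A = Σ (x_i·y_{i+1} − x_{i+1}·y_i), indices taken mod 5.
A→B: (-3)(2) − (-2)(3) = 0
B→C: (-2)(6) − (-2)(2) = -8
C→D: (-2)(7) − (-4)(6) = 10
D→E: (-4)(6) − (-4)(7) = 4
E→A: (-4)(3) − (-3)(6) = 6
Σ = 12
Area = |Σ|/2 = 6.
Net area = 228 − 6 = 222.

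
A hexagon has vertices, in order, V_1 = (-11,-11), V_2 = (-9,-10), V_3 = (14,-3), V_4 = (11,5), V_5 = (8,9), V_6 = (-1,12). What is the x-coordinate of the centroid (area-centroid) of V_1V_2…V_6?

Apply the shoelace (surveyor's) formula. First the cross-terms c_i = x_i·y_{i+1} − x_{i+1}·y_i:
  11, 167, 103, 59, 105, 143  ⇒  2A = 588, A = 294.
Then Σ (x_i + x_{i+1})·c_i = 3330, so x̄ = 3330 / (6·294) = 185/98.

185/98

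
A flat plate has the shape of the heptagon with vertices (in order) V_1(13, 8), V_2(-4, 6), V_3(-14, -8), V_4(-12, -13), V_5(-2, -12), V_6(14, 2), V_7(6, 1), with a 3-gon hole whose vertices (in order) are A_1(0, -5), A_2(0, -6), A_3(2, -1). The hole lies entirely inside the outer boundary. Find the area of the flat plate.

314.5

Outer boundary:
Apply Gauss's area formula: 2A = Σ (x_i·y_{i+1} − x_{i+1}·y_i), indices taken mod 7.
Σ = (110) + (116) + (86) + (118) + (164) + (2) + (35) = 631
Area = |Σ|/2 = 315.5.
Hole:
Apply the surveyor's formula: 2A = Σ (x_i·y_{i+1} − x_{i+1}·y_i), indices taken mod 3.
Σ = (0) + (12) + (-10) = 2
Area = |Σ|/2 = 1.
Net area = 315.5 − 1 = 314.5.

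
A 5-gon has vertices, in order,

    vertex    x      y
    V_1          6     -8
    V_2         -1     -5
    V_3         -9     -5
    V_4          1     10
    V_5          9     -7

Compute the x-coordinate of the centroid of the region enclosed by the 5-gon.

53/87

Apply the shoelace formula. First the cross-terms c_i = x_i·y_{i+1} − x_{i+1}·y_i:
  -38, -40, -85, -97, -30  ⇒  2A = -290, A = -145.
Then Σ (x_i + x_{i+1})·c_i = -530, so x̄ = -530 / (6·(-145)) = 53/87.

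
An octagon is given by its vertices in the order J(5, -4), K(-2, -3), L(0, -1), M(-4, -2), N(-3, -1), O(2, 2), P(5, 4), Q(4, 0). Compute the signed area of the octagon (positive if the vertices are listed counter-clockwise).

-32.5

Σ = (-23) + (2) + (-4) + (-2) + (-4) + (-2) + (-16) + (-16) = -65
Signed area = Σ/2 = -32.5 (negative ⇒ clockwise traversal).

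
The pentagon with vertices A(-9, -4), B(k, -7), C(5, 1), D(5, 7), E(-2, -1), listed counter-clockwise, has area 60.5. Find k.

Write out the shoelace sum; only the two edges meeting at B involve k:
2·Area = [((-9)·(-7) − k·(-4)) + (k·1 − 5·(-7))] + 38
       = 5·k + 136 = 121
⇒ k = -3.

-3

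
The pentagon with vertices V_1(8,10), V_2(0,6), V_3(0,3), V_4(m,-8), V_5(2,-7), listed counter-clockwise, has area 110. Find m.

The doubled signed area Σ (x_i y_{i+1} − x_{i+1} y_i) is linear in m.
With m=0 it equals 140; the coefficient of m is -10 (from the two edges through V_4).
So -10·m + 140 = 2·110 = 220 ⇒ m = -8.

-8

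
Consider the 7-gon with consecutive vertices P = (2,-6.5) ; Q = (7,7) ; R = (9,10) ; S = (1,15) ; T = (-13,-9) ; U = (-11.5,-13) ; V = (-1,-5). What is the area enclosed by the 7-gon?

252

Cross-terms: 59.5, 7, 125, 186, 65.5, 44.5, 16.5  ⇒  Σ = 504
Area = |Σ|/2 = 252.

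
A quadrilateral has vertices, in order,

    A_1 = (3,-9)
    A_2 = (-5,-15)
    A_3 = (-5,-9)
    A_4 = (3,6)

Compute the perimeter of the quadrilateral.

48

|A_1A_2| = √((-8)² + (-6)²) = √100 = 10
|A_2A_3| = √((0)² + (6)²) = √36 = 6
|A_3A_4| = √((8)² + (15)²) = √289 = 17
|A_4A_1| = √((0)² + (-15)²) = √225 = 15
Perimeter = 10 + 6 + 17 + 15 = 48.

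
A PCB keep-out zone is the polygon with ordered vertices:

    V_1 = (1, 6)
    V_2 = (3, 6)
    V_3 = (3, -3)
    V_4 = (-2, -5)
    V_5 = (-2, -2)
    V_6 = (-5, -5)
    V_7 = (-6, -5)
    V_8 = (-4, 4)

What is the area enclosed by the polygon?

Apply the surveyor's formula: 2A = Σ (x_i·y_{i+1} − x_{i+1}·y_i), indices taken mod 8.
Σ = (-12) + (-27) + (-21) + (-6) + (0) + (-5) + (-44) + (-28) = -143
Area = |Σ|/2 = 71.5.

71.5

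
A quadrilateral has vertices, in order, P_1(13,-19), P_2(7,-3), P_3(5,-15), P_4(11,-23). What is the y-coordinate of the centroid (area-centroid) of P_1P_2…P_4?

Apply the shoelace (surveyor's) formula. First the cross-terms c_i = x_i·y_{i+1} − x_{i+1}·y_i:
  94, -90, 50, 90  ⇒  2A = 144, A = 72.
Then Σ (y_i + y_{i+1})·c_i = -6128, so ȳ = -6128 / (6·72) = -383/27.

-383/27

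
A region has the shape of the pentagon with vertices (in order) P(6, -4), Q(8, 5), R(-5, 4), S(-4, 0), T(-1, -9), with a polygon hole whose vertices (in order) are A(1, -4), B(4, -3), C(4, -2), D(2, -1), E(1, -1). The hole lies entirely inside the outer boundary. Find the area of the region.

108

Outer boundary:
Apply the shoelace formula: 2A = Σ (x_i·y_{i+1} − x_{i+1}·y_i), indices taken mod 5.
Σ = (62) + (57) + (16) + (36) + (58) = 229
Area = |Σ|/2 = 114.5.
Hole:
Apply the shoelace formula: 2A = Σ (x_i·y_{i+1} − x_{i+1}·y_i), indices taken mod 5.
Σ = (13) + (4) + (0) + (-1) + (-3) = 13
Area = |Σ|/2 = 6.5.
Net area = 114.5 − 6.5 = 108.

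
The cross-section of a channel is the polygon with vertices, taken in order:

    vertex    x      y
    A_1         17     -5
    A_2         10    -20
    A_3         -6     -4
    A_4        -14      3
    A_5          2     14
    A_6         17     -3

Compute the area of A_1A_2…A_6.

Cross-terms: -290, -160, -74, -202, -244, -34  ⇒  Σ = -1004
Area = |Σ|/2 = 502.

502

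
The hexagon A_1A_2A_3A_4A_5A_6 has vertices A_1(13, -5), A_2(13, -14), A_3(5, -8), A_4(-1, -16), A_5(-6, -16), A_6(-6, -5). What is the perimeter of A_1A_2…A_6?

64

|A_1A_2| = √((0)² + (-9)²) = √81 = 9
|A_2A_3| = √((-8)² + (6)²) = √100 = 10
|A_3A_4| = √((-6)² + (-8)²) = √100 = 10
|A_4A_5| = √((-5)² + (0)²) = √25 = 5
|A_5A_6| = √((0)² + (11)²) = √121 = 11
|A_6A_1| = √((19)² + (0)²) = √361 = 19
Perimeter = 9 + 10 + 10 + 5 + 11 + 19 = 64.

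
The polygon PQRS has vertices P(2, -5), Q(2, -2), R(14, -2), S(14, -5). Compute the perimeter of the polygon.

30

|PQ| = √((0)² + (3)²) = √9 = 3
|QR| = √((12)² + (0)²) = √144 = 12
|RS| = √((0)² + (-3)²) = √9 = 3
|SP| = √((-12)² + (0)²) = √144 = 12
Perimeter = 3 + 12 + 3 + 12 = 30.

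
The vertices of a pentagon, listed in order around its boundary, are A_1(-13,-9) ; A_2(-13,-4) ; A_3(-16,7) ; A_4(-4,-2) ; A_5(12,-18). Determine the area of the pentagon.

203

Apply the shoelace (surveyor's) formula: 2A = Σ (x_i·y_{i+1} − x_{i+1}·y_i), indices taken mod 5.
Cross-terms: -65, -155, 60, 96, -342  ⇒  Σ = -406
Area = |Σ|/2 = 203.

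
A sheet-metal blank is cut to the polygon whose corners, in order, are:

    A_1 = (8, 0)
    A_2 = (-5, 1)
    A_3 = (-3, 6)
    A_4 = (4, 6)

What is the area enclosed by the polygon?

Apply the shoelace (surveyor's) formula: 2A = Σ (x_i·y_{i+1} − x_{i+1}·y_i), indices taken mod 4.
Cross-terms: 8, -27, -42, -48  ⇒  Σ = -109
Area = |Σ|/2 = 54.5.

54.5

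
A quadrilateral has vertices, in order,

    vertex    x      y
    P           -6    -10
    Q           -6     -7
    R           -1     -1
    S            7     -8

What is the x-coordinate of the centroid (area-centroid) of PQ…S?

-65/122

Apply Gauss's area formula. First the cross-terms c_i = x_i·y_{i+1} − x_{i+1}·y_i:
  -18, -1, 15, -118  ⇒  2A = -122, A = -61.
Then Σ (x_i + x_{i+1})·c_i = 195, so x̄ = 195 / (6·(-61)) = -65/122.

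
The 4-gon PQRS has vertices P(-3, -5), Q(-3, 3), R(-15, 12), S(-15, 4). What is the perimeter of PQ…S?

|PQ| = √((0)² + (8)²) = √64 = 8
|QR| = √((-12)² + (9)²) = √225 = 15
|RS| = √((0)² + (-8)²) = √64 = 8
|SP| = √((12)² + (-9)²) = √225 = 15
Perimeter = 8 + 15 + 8 + 15 = 46.

46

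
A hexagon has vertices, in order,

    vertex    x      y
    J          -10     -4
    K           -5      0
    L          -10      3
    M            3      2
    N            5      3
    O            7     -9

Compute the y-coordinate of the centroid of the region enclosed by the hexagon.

-605/249

Apply Gauss's area formula. First the cross-terms c_i = x_i·y_{i+1} − x_{i+1}·y_i:
  -20, -15, -29, -1, -66, -118  ⇒  2A = -249, A = -124.5.
Then Σ (y_i + y_{i+1})·c_i = 1815, so ȳ = 1815 / (6·(-124.5)) = -605/249.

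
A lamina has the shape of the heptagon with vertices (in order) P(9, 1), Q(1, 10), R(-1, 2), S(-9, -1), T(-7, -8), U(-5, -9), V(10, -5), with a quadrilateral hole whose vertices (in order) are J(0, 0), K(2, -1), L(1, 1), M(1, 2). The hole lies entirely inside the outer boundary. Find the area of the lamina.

187

Outer boundary:
P→Q: (9)(10) − (1)(1) = 89
Q→R: (1)(2) − (-1)(10) = 12
R→S: (-1)(-1) − (-9)(2) = 19
S→T: (-9)(-8) − (-7)(-1) = 65
T→U: (-7)(-9) − (-5)(-8) = 23
U→V: (-5)(-5) − (10)(-9) = 115
V→P: (10)(1) − (9)(-5) = 55
Σ = 378
Area = |Σ|/2 = 189.
Hole:
J→K: (0)(-1) − (2)(0) = 0
K→L: (2)(1) − (1)(-1) = 3
L→M: (1)(2) − (1)(1) = 1
M→J: (1)(0) − (0)(2) = 0
Σ = 4
Area = |Σ|/2 = 2.
Net area = 189 − 2 = 187.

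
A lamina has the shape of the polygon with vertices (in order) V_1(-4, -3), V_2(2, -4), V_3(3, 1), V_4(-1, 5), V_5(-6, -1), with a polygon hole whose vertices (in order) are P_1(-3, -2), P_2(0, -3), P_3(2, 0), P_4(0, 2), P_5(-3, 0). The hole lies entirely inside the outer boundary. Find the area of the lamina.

33

Outer boundary:
Σ = (22) + (14) + (16) + (31) + (14) = 97
Area = |Σ|/2 = 48.5.
Hole:
Apply the shoelace (surveyor's) formula: 2A = Σ (x_i·y_{i+1} − x_{i+1}·y_i), indices taken mod 5.
Σ = (9) + (6) + (4) + (6) + (6) = 31
Area = |Σ|/2 = 15.5.
Net area = 48.5 − 15.5 = 33.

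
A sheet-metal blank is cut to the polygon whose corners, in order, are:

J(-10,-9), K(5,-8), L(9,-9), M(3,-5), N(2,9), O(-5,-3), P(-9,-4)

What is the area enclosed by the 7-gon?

Σ = (125) + (27) + (-18) + (37) + (39) + (-7) + (41) = 244
Area = |Σ|/2 = 122.

122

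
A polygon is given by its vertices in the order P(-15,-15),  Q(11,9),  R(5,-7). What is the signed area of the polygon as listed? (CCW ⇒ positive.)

-136

Apply the shoelace (surveyor's) formula: 2A = Σ (x_i·y_{i+1} − x_{i+1}·y_i), indices taken mod 3.
Σ = (30) + (-122) + (-180) = -272
Signed area = Σ/2 = -136 (negative ⇒ clockwise traversal).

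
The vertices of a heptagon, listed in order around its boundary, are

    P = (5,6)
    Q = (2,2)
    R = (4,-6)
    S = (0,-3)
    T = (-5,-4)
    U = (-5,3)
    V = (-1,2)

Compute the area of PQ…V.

Apply the shoelace (surveyor's) formula: 2A = Σ (x_i·y_{i+1} − x_{i+1}·y_i), indices taken mod 7.
Σ = (-2) + (-20) + (-12) + (-15) + (-35) + (-7) + (-16) = -107
Area = |Σ|/2 = 53.5.

53.5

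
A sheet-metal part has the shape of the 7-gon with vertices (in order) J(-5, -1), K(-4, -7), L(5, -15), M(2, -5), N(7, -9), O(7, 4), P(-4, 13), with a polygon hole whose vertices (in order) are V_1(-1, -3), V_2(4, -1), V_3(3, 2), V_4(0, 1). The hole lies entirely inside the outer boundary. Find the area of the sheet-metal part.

193.5

Outer boundary:
Σ = (31) + (95) + (5) + (17) + (91) + (107) + (69) = 415
Area = |Σ|/2 = 207.5.
Hole:
Apply the shoelace formula: 2A = Σ (x_i·y_{i+1} − x_{i+1}·y_i), indices taken mod 4.
Cross-terms: 13, 11, 3, 1  ⇒  Σ = 28
Area = |Σ|/2 = 14.
Net area = 207.5 − 14 = 193.5.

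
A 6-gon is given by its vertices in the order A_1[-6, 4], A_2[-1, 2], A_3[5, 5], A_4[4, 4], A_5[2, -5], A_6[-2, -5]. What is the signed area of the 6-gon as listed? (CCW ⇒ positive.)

Σ = (-8) + (-15) + (0) + (-28) + (-20) + (-38) = -109
Signed area = Σ/2 = -54.5 (negative ⇒ clockwise traversal).

-54.5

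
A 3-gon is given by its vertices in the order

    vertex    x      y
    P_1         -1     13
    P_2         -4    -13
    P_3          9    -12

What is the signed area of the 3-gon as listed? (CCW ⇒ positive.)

Apply Gauss's area formula: 2A = Σ (x_i·y_{i+1} − x_{i+1}·y_i), indices taken mod 3.
Cross-terms: 65, 165, 105  ⇒  Σ = 335
Signed area = Σ/2 = 167.5 (positive ⇒ counter-clockwise traversal).

167.5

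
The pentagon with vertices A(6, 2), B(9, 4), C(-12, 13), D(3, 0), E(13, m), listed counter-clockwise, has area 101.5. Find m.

-15

Write out the shoelace sum; only the two edges meeting at E involve m:
2·Area = [(3·m − 13·0) + (13·2 − 6·m)] + 132
       = -3·m + 158 = 203
⇒ m = -15.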